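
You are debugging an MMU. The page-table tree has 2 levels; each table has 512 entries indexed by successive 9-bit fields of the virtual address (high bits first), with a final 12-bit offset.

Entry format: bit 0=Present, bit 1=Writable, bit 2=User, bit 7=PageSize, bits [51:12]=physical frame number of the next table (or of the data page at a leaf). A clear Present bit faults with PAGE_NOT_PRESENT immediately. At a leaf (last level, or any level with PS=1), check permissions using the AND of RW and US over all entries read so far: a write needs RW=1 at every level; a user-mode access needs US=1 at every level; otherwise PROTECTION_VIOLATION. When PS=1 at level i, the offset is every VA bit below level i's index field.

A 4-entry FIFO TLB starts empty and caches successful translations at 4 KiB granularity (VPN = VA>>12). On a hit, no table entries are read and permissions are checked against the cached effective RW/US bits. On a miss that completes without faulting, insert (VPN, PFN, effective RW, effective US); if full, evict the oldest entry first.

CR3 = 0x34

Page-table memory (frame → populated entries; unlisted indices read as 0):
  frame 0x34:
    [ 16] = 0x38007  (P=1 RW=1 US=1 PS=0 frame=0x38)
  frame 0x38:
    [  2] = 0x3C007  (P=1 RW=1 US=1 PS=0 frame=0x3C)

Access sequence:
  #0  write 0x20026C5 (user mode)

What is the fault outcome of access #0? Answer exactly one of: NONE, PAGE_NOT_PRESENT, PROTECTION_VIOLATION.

Trace:
#0 VA=0x20026C5 (w,user):
  [0] read 0x34 idx=16: raw=0x38007 flags P=1 W=1 U=1 S=0
  [1] read 0x38 idx=2: raw=0x3C007 flags P=1 W=1 U=1 S=0
  → PA=0x3C6C5  (2 entries read)

Access #0 fault: NONE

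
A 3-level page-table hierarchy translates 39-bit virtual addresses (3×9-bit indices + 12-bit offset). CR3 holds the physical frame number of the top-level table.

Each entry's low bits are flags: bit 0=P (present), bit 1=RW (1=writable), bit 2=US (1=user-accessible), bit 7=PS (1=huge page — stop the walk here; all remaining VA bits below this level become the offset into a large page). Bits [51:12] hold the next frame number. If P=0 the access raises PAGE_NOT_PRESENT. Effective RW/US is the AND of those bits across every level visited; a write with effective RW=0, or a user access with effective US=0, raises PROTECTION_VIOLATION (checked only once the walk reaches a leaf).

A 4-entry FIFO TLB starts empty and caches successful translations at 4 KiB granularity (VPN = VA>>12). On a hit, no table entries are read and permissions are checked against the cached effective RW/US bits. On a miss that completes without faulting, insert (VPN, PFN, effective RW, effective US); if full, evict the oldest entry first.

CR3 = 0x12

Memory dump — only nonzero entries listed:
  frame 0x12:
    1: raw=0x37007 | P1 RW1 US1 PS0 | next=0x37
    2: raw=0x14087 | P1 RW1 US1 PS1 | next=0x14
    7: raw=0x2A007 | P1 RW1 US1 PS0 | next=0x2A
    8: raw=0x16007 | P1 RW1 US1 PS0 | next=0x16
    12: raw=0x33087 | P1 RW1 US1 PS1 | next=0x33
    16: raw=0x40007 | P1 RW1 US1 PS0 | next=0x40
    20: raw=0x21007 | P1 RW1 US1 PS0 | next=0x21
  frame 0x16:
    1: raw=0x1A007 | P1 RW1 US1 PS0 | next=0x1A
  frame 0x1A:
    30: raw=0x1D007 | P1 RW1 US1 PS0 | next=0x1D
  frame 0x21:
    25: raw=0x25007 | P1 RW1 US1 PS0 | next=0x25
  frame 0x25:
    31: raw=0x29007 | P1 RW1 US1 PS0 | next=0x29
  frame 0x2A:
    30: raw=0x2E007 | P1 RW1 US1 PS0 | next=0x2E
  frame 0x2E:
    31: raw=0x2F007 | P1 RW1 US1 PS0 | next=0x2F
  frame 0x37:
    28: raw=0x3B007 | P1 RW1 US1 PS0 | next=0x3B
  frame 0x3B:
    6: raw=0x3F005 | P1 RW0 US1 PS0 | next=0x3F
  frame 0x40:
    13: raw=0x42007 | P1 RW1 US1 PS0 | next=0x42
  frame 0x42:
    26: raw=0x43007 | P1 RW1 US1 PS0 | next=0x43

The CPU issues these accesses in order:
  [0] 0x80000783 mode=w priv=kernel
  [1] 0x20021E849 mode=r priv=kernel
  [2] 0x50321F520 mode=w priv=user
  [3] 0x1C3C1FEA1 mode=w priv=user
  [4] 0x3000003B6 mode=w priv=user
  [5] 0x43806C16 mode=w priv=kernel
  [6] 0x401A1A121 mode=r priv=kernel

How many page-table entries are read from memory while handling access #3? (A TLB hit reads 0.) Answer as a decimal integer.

Per-access translation:
#0 VA=0x80000783 (w,kernel):
  L0: frame=0x12 idx=2 entry=0x14087 [P=1 RW=1 US=1 PS=1]
  ⇒ phys 0x14783 (huge @L0)  [1 reads]
#1 VA=0x20021E849 (r,kernel):
  L0: frame=0x12 idx=8 entry=0x16007 [P=1 RW=1 US=1 PS=0]
  L1: frame=0x16 idx=1 entry=0x1A007 [P=1 RW=1 US=1 PS=0]
  L2: frame=0x1A idx=30 entry=0x1D007 [P=1 RW=1 US=1 PS=0]
  ⇒ phys 0x1D849  [3 reads]
#2 VA=0x50321F520 (w,user):
  L0: frame=0x12 idx=20 entry=0x21007 [P=1 RW=1 US=1 PS=0]
  L1: frame=0x21 idx=25 entry=0x25007 [P=1 RW=1 US=1 PS=0]
  L2: frame=0x25 idx=31 entry=0x29007 [P=1 RW=1 US=1 PS=0]
  ⇒ phys 0x29520  [3 reads]
#3 VA=0x1C3C1FEA1 (w,user):
  L0: frame=0x12 idx=7 entry=0x2A007 [P=1 RW=1 US=1 PS=0]
  L1: frame=0x2A idx=30 entry=0x2E007 [P=1 RW=1 US=1 PS=0]
  L2: frame=0x2E idx=31 entry=0x2F007 [P=1 RW=1 US=1 PS=0]
  ⇒ phys 0x2FEA1  [3 reads]
#4 VA=0x3000003B6 (w,user):
  L0: frame=0x12 idx=12 entry=0x33087 [P=1 RW=1 US=1 PS=1]
  ⇒ phys 0x333B6 (huge @L0)  [1 reads]
#5 VA=0x43806C16 (w,kernel):
  L0: frame=0x12 idx=1 entry=0x37007 [P=1 RW=1 US=1 PS=0]
  L1: frame=0x37 idx=28 entry=0x3B007 [P=1 RW=1 US=1 PS=0]
  L2: frame=0x3B idx=6 entry=0x3F005 [P=1 RW=0 US=1 PS=0]
  ⇒ fault: PROTECTION_VIOLATION  — 3 lookups
#6 VA=0x401A1A121 (r,kernel):
  L0: frame=0x12 idx=16 entry=0x40007 [P=1 RW=1 US=1 PS=0]
  L1: frame=0x40 idx=13 entry=0x42007 [P=1 RW=1 US=1 PS=0]
  L2: frame=0x42 idx=26 entry=0x43007 [P=1 RW=1 US=1 PS=0]
  ⇒ phys 0x43121  [3 reads]

Entries read for #3: 3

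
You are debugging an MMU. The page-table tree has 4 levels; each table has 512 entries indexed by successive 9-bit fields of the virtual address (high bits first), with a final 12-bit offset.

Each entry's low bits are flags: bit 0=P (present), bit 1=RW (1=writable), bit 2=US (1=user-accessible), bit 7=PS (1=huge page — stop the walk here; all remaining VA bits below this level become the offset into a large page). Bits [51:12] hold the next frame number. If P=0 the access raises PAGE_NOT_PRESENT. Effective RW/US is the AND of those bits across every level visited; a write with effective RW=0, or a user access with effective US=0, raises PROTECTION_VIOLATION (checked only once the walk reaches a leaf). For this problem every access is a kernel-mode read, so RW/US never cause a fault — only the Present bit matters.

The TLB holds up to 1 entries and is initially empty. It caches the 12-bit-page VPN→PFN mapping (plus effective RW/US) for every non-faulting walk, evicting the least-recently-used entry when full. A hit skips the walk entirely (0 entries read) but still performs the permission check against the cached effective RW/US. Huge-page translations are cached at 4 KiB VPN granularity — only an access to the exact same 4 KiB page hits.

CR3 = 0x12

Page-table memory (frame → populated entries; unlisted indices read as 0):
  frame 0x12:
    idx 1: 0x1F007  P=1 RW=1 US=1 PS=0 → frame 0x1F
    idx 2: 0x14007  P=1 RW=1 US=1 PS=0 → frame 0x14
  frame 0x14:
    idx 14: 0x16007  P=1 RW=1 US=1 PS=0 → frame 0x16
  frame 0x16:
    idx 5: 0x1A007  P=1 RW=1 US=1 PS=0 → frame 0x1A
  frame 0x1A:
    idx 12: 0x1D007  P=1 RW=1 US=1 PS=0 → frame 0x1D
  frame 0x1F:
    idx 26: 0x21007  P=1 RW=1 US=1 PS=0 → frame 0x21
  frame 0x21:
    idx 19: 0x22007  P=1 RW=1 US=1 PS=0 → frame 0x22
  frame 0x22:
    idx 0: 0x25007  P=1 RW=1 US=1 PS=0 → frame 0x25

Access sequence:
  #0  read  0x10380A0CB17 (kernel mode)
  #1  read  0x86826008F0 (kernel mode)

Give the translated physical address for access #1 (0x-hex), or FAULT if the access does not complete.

Per-access translation:
#0 VA=0x10380A0CB17 (r,kernel):
  lvl0: tbl 0x12, slot 2 ⇒ 0x14007 (P1/RW1/US1/PS0)
  lvl1: tbl 0x14, slot 14 ⇒ 0x16007 (P1/RW1/US1/PS0)
  lvl2: tbl 0x16, slot 5 ⇒ 0x1A007 (P1/RW1/US1/PS0)
  lvl3: tbl 0x1A, slot 12 ⇒ 0x1D007 (P1/RW1/US1/PS0)
  ⇒ phys 0x1DB17  [4 reads]
#1 VA=0x86826008F0 (r,kernel):
  lvl0: tbl 0x12, slot 1 ⇒ 0x1F007 (P1/RW1/US1/PS0)
  lvl1: tbl 0x1F, slot 26 ⇒ 0x21007 (P1/RW1/US1/PS0)
  lvl2: tbl 0x21, slot 19 ⇒ 0x22007 (P1/RW1/US1/PS0)
  lvl3: tbl 0x22, slot 0 ⇒ 0x25007 (P1/RW1/US1/PS0)
  ⇒ phys 0x258F0  [4 reads]

Access #1 PA: 0x258F0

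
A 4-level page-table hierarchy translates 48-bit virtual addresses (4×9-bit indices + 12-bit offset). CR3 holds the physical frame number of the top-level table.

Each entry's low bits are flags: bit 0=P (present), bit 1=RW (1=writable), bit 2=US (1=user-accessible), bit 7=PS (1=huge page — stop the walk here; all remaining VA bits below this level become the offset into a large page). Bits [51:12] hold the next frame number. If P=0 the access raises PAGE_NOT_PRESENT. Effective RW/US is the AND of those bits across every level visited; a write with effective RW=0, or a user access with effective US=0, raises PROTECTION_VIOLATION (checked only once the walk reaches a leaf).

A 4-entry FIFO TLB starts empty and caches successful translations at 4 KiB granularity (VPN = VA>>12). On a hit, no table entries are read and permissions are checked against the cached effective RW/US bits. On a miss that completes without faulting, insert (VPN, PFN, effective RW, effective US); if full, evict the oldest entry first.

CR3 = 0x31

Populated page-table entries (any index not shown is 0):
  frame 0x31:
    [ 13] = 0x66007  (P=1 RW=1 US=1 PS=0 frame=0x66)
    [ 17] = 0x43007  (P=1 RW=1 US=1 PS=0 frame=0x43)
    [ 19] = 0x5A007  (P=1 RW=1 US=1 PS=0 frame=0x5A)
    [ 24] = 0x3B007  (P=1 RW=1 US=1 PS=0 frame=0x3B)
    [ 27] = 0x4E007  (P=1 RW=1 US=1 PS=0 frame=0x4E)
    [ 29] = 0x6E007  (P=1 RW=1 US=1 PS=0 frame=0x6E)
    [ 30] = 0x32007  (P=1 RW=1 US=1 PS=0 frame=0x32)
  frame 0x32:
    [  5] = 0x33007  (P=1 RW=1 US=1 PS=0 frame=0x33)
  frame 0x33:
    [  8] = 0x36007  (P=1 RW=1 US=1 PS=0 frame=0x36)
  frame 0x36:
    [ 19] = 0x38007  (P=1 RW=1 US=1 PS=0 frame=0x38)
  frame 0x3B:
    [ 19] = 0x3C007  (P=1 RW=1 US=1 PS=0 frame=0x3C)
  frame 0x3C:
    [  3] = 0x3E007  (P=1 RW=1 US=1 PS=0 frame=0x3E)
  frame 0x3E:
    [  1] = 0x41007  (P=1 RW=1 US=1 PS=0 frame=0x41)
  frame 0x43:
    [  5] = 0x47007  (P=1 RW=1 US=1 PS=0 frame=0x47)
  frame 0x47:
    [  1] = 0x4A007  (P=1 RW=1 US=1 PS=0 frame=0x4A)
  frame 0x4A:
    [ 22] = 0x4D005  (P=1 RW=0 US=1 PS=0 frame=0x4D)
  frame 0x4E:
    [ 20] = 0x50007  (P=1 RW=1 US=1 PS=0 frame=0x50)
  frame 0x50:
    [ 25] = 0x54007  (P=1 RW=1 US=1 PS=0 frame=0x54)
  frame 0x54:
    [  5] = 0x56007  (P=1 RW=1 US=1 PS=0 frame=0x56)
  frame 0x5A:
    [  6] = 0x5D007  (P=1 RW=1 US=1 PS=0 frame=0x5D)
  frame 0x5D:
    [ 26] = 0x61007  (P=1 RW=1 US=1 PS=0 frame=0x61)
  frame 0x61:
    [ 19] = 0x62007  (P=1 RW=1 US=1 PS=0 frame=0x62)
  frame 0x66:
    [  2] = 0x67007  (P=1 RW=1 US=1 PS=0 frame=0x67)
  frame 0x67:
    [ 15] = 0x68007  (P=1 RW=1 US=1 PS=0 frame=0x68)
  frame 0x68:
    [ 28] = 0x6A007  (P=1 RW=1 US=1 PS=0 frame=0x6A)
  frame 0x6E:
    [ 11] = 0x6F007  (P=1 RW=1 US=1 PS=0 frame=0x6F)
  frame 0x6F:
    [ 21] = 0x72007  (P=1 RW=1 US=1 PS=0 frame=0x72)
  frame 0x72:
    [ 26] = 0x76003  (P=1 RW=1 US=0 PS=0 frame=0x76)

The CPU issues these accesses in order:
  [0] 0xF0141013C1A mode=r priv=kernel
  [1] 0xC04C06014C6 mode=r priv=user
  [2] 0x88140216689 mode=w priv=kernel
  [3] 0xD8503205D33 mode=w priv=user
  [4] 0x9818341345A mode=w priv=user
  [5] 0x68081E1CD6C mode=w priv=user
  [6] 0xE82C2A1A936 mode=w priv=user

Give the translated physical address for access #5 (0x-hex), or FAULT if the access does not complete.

Trace:
#0 VA=0xF0141013C1A (r,kernel):
  L0 @0x31[30] → 0x32007  P=1,RW=1,US=1,PS=0
  L1 @0x32[5] → 0x33007  P=1,RW=1,US=1,PS=0
  L2 @0x33[8] → 0x36007  P=1,RW=1,US=1,PS=0
  L3 @0x36[19] → 0x38007  P=1,RW=1,US=1,PS=0
  ✓ 0x38C1A  — 4 lookups
#1 VA=0xC04C06014C6 (r,user):
  L0 @0x31[24] → 0x3B007  P=1,RW=1,US=1,PS=0
  L1 @0x3B[19] → 0x3C007  P=1,RW=1,US=1,PS=0
  L2 @0x3C[3] → 0x3E007  P=1,RW=1,US=1,PS=0
  L3 @0x3E[1] → 0x41007  P=1,RW=1,US=1,PS=0
  ✓ 0x414C6  — 4 lookups
#2 VA=0x88140216689 (w,kernel):
  L0 @0x31[17] → 0x43007  P=1,RW=1,US=1,PS=0
  L1 @0x43[5] → 0x47007  P=1,RW=1,US=1,PS=0
  L2 @0x47[1] → 0x4A007  P=1,RW=1,US=1,PS=0
  L3 @0x4A[22] → 0x4D005  P=1,RW=0,US=1,PS=0
  ⇒ fault: PROTECTION_VIOLATION  — 4 lookups
#3 VA=0xD8503205D33 (w,user):
  L0 @0x31[27] → 0x4E007  P=1,RW=1,US=1,PS=0
  L1 @0x4E[20] → 0x50007  P=1,RW=1,US=1,PS=0
  L2 @0x50[25] → 0x54007  P=1,RW=1,US=1,PS=0
  L3 @0x54[5] → 0x56007  P=1,RW=1,US=1,PS=0
  ✓ 0x56D33  — 4 lookups
#4 VA=0x9818341345A (w,user):
  L0 @0x31[19] → 0x5A007  P=1,RW=1,US=1,PS=0
  L1 @0x5A[6] → 0x5D007  P=1,RW=1,US=1,PS=0
  L2 @0x5D[26] → 0x61007  P=1,RW=1,US=1,PS=0
  L3 @0x61[19] → 0x62007  P=1,RW=1,US=1,PS=0
  ✓ 0x6245A  — 4 lookups
#5 VA=0x68081E1CD6C (w,user):
  L0 @0x31[13] → 0x66007  P=1,RW=1,US=1,PS=0
  L1 @0x66[2] → 0x67007  P=1,RW=1,US=1,PS=0
  L2 @0x67[15] → 0x68007  P=1,RW=1,US=1,PS=0
  L3 @0x68[28] → 0x6A007  P=1,RW=1,US=1,PS=0
  ✓ 0x6AD6C  — 4 lookups
#6 VA=0xE82C2A1A936 (w,user):
  L0 @0x31[29] → 0x6E007  P=1,RW=1,US=1,PS=0
  L1 @0x6E[11] → 0x6F007  P=1,RW=1,US=1,PS=0
  L2 @0x6F[21] → 0x72007  P=1,RW=1,US=1,PS=0
  L3 @0x72[26] → 0x76003  P=1,RW=1,US=0,PS=0
  ⇒ fault: PROTECTION_VIOLATION  — 4 lookups

Access #5 PA: 0x6AD6C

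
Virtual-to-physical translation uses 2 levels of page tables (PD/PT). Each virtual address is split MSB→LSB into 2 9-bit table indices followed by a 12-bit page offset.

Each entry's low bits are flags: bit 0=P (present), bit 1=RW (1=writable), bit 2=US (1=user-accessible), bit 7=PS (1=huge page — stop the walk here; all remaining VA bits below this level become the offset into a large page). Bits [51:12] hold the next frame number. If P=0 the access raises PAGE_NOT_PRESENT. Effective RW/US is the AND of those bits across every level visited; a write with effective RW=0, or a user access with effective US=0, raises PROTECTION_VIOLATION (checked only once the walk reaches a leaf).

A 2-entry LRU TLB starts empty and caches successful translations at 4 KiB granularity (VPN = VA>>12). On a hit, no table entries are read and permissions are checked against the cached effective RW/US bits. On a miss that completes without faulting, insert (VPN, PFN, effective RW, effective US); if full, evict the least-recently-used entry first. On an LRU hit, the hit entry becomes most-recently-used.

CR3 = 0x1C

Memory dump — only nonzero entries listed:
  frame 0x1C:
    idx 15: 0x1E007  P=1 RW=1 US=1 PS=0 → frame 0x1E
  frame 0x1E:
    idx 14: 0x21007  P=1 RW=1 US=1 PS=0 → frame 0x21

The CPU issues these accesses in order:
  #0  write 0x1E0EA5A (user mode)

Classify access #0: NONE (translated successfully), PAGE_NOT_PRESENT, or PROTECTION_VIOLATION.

Trace:
#0 VA=0x1E0EA5A (w,user):
  L0: frame=0x1C idx=15 entry=0x1E007 [P=1 RW=1 US=1 PS=0]
  L1: frame=0x1E idx=14 entry=0x21007 [P=1 RW=1 US=1 PS=0]
  ⇒ phys 0x21A5A  [2 reads]

Access #0 fault: NONE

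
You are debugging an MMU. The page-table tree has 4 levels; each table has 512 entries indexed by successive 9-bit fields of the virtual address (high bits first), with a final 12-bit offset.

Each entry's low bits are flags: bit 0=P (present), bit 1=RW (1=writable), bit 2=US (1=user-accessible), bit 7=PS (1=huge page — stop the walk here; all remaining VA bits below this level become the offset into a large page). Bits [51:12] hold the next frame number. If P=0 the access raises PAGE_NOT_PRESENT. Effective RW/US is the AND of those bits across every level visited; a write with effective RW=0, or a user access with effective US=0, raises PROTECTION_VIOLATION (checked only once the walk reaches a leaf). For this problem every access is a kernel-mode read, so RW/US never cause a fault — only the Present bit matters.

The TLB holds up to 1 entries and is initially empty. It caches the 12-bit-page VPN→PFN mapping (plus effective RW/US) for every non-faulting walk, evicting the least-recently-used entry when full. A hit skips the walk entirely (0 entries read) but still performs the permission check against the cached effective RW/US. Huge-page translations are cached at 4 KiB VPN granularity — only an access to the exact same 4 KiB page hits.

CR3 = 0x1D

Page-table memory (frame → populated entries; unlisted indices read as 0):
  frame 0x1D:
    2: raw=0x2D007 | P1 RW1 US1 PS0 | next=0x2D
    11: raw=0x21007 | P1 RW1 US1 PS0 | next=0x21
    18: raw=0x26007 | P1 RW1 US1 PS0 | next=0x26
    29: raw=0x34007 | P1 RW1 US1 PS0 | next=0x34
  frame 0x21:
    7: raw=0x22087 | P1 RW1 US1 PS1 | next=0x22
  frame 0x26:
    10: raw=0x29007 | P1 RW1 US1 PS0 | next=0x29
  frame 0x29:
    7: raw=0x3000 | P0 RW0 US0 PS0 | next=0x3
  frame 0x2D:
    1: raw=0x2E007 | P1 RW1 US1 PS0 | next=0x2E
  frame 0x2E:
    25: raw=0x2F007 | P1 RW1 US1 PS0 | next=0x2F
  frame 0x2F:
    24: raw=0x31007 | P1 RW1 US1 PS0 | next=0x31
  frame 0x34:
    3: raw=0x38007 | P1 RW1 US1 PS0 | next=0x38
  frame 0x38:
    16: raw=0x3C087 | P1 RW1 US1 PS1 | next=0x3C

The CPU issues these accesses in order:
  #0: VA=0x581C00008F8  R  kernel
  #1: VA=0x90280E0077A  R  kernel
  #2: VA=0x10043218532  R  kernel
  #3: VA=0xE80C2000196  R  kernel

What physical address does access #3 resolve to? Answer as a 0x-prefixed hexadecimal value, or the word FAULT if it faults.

Per-access translation:
#0 VA=0x581C00008F8 (r,kernel):
  [0] read 0x1D idx=11: raw=0x21007 flags P=1 W=1 U=1 S=0
  [1] read 0x21 idx=7: raw=0x22087 flags P=1 W=1 U=1 S=1
  ⇒ phys 0x228F8 (huge @L1)  [2 reads]
#1 VA=0x90280E0077A (r,kernel):
  [0] read 0x1D idx=18: raw=0x26007 flags P=1 W=1 U=1 S=0
  [1] read 0x26 idx=10: raw=0x29007 flags P=1 W=1 U=1 S=0
  [2] read 0x29 idx=7: raw=0x3000 flags P=0 W=0 U=0 S=0
  ✗ PAGE_NOT_PRESENT  [3 reads]
#2 VA=0x10043218532 (r,kernel):
  [0] read 0x1D idx=2: raw=0x2D007 flags P=1 W=1 U=1 S=0
  [1] read 0x2D idx=1: raw=0x2E007 flags P=1 W=1 U=1 S=0
  [2] read 0x2E idx=25: raw=0x2F007 flags P=1 W=1 U=1 S=0
  [3] read 0x2F idx=24: raw=0x31007 flags P=1 W=1 U=1 S=0
  ⇒ phys 0x31532  [4 reads]
#3 VA=0xE80C2000196 (r,kernel):
  [0] read 0x1D idx=29: raw=0x34007 flags P=1 W=1 U=1 S=0
  [1] read 0x34 idx=3: raw=0x38007 flags P=1 W=1 U=1 S=0
  [2] read 0x38 idx=16: raw=0x3C087 flags P=1 W=1 U=1 S=1
  ⇒ phys 0x3C196 (huge @L2)  [3 reads]

Access #3 PA: 0x3C196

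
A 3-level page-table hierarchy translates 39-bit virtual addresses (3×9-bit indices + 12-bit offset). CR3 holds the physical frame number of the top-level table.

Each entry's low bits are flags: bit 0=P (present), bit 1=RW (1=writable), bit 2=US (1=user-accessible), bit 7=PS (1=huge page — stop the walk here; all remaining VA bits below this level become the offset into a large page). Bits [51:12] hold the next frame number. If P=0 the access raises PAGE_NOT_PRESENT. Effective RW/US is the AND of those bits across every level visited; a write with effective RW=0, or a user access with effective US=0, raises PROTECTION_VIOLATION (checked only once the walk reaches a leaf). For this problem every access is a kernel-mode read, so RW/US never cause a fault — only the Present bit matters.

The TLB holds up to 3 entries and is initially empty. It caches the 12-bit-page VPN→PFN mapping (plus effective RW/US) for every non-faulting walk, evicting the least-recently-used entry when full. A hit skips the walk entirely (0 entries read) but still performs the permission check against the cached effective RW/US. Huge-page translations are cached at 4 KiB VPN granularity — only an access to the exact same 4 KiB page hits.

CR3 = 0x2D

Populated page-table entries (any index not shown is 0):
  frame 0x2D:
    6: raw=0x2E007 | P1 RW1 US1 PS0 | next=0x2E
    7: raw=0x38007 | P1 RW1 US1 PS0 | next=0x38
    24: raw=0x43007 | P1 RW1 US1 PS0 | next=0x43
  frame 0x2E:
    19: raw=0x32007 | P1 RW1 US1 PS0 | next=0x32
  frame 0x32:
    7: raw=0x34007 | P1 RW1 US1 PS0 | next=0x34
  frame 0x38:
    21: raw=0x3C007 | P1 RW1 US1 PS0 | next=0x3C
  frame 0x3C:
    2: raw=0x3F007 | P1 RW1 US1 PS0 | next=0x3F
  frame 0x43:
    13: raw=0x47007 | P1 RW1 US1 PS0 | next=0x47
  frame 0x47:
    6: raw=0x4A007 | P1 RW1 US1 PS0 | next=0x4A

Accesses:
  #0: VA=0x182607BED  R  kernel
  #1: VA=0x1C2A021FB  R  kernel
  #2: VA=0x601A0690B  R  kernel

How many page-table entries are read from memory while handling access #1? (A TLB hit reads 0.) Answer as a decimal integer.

Per-access translation:
#0 VA=0x182607BED (r,kernel):
  [0] read 0x2D idx=6: raw=0x2E007 flags P=1 W=1 U=1 S=0
  [1] read 0x2E idx=19: raw=0x32007 flags P=1 W=1 U=1 S=0
  [2] read 0x32 idx=7: raw=0x34007 flags P=1 W=1 U=1 S=0
  → PA=0x34BED  (3 entries read)
#1 VA=0x1C2A021FB (r,kernel):
  [0] read 0x2D idx=7: raw=0x38007 flags P=1 W=1 U=1 S=0
  [1] read 0x38 idx=21: raw=0x3C007 flags P=1 W=1 U=1 S=0
  [2] read 0x3C idx=2: raw=0x3F007 flags P=1 W=1 U=1 S=0
  → PA=0x3F1FB  (3 entries read)
#2 VA=0x601A0690B (r,kernel):
  [0] read 0x2D idx=24: raw=0x43007 flags P=1 W=1 U=1 S=0
  [1] read 0x43 idx=13: raw=0x47007 flags P=1 W=1 U=1 S=0
  [2] read 0x47 idx=6: raw=0x4A007 flags P=1 W=1 U=1 S=0
  → PA=0x4A90B  (3 entries read)

Entries read for #1: 3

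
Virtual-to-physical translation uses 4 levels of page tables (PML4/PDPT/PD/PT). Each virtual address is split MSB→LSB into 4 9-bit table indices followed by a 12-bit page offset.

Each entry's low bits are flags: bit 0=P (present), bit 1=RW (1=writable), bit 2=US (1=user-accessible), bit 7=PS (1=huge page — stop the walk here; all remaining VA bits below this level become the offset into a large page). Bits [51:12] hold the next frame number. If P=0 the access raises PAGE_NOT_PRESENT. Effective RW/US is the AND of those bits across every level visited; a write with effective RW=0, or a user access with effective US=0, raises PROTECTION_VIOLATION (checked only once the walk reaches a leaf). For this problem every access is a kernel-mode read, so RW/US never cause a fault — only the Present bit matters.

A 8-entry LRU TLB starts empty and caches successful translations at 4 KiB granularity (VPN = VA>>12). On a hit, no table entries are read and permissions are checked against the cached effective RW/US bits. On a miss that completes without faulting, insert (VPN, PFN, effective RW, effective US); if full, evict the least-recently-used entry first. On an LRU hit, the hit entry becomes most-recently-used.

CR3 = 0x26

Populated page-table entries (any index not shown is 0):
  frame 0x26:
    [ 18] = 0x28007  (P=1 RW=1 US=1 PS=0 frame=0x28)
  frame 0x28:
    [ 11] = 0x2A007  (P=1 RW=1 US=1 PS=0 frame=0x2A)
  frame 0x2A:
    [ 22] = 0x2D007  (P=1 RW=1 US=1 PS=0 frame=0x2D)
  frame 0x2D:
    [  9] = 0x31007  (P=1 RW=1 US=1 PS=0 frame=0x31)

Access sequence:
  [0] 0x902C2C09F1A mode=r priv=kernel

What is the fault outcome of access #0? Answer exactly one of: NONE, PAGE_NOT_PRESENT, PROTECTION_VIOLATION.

Walk each access:
#0 VA=0x902C2C09F1A (r,kernel):
  [0] read 0x26 idx=18: raw=0x28007 flags P=1 W=1 U=1 S=0
  [1] read 0x28 idx=11: raw=0x2A007 flags P=1 W=1 U=1 S=0
  [2] read 0x2A idx=22: raw=0x2D007 flags P=1 W=1 U=1 S=0
  [3] read 0x2D idx=9: raw=0x31007 flags P=1 W=1 U=1 S=0
  → PA=0x31F1A  (4 entries read)

Access #0 fault: NONE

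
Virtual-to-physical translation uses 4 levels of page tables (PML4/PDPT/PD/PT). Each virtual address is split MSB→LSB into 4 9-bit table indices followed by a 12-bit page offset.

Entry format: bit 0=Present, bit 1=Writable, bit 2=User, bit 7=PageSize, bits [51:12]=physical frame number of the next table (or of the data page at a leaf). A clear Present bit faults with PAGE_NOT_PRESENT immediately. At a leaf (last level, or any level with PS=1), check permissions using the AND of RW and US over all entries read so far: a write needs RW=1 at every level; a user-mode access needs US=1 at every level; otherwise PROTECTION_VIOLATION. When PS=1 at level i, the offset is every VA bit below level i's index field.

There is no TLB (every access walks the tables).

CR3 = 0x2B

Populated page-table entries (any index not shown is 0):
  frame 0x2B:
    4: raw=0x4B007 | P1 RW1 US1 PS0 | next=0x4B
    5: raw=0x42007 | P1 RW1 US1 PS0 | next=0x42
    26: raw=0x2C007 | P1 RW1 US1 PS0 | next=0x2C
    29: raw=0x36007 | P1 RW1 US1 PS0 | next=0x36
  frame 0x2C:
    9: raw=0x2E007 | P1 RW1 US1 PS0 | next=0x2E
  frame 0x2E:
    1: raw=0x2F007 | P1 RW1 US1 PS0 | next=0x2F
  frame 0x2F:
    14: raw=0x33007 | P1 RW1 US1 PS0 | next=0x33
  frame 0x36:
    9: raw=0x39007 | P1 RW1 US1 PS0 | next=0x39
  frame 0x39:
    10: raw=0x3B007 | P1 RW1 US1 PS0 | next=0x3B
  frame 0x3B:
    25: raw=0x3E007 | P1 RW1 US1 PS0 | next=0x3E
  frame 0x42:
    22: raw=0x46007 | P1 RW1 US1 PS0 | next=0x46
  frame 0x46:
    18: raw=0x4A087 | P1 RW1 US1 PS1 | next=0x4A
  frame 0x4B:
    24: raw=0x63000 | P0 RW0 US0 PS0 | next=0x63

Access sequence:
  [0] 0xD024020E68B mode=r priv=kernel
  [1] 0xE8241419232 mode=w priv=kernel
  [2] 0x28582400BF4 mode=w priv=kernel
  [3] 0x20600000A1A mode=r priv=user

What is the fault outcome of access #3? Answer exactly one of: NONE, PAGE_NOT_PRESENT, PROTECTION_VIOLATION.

Walk each access:
#0 VA=0xD024020E68B (r,kernel):
  L0 @0x2B[26] → 0x2C007  P=1,RW=1,US=1,PS=0
  L1 @0x2C[9] → 0x2E007  P=1,RW=1,US=1,PS=0
  L2 @0x2E[1] → 0x2F007  P=1,RW=1,US=1,PS=0
  L3 @0x2F[14] → 0x33007  P=1,RW=1,US=1,PS=0
  → PA=0x3368B  (4 entries read)
#1 VA=0xE8241419232 (w,kernel):
  L0 @0x2B[29] → 0x36007  P=1,RW=1,US=1,PS=0
  L1 @0x36[9] → 0x39007  P=1,RW=1,US=1,PS=0
  L2 @0x39[10] → 0x3B007  P=1,RW=1,US=1,PS=0
  L3 @0x3B[25] → 0x3E007  P=1,RW=1,US=1,PS=0
  → PA=0x3E232  (4 entries read)
#2 VA=0x28582400BF4 (w,kernel):
  L0 @0x2B[5] → 0x42007  P=1,RW=1,US=1,PS=0
  L1 @0x42[22] → 0x46007  P=1,RW=1,US=1,PS=0
  L2 @0x46[18] → 0x4A087  P=1,RW=1,US=1,PS=1
  → PA=0x4ABF4 (huge @L2)  (3 entries read)
#3 VA=0x20600000A1A (r,user):
  L0 @0x2B[4] → 0x4B007  P=1,RW=1,US=1,PS=0
  L1 @0x4B[24] → 0x63000  P=0,RW=0,US=0,PS=0
  ⇒ fault: PAGE_NOT_PRESENT  — 2 lookups

Access #3 fault: PAGE_NOT_PRESENT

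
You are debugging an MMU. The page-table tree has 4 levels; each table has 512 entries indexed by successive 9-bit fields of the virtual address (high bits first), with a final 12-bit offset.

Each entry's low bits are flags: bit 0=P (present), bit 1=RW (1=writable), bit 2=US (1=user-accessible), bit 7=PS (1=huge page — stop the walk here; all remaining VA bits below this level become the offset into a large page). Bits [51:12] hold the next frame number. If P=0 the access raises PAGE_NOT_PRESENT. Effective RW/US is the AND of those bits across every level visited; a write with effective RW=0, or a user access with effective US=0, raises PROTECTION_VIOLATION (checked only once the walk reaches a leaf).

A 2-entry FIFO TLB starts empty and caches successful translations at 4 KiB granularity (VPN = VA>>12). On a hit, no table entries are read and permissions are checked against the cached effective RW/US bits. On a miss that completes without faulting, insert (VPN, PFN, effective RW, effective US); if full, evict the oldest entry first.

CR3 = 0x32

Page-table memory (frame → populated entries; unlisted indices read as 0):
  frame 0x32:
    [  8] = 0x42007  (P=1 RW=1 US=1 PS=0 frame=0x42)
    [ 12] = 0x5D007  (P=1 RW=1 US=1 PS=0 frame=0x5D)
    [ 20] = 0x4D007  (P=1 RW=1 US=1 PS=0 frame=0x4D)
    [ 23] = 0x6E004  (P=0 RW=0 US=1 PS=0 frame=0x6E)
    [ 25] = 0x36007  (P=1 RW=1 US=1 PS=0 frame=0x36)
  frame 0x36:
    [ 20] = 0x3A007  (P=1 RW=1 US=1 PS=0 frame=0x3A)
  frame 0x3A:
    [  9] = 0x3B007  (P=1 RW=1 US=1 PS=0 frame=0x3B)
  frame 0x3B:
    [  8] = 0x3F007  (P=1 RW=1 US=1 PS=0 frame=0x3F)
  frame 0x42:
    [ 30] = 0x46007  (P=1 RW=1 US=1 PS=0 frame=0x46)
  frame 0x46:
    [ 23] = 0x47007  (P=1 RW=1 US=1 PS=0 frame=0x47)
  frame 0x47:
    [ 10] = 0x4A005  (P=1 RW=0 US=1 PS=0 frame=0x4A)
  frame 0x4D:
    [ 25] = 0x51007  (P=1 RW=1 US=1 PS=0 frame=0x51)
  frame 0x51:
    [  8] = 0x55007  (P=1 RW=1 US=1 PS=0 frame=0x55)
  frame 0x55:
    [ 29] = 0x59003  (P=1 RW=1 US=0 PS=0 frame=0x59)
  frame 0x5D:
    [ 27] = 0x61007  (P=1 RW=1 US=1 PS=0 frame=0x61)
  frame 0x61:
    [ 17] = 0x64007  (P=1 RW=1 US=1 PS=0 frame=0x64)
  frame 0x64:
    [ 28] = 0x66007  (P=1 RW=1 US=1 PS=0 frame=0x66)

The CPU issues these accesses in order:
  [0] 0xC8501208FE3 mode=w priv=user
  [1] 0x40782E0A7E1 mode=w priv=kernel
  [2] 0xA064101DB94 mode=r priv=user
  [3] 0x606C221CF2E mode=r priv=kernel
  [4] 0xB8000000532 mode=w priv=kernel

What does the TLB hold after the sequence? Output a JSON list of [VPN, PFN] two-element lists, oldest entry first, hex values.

Per-access translation:
#0 VA=0xC8501208FE3 (w,user):
  L0 @0x32[25] → 0x36007  P=1,RW=1,US=1,PS=0
  L1 @0x36[20] → 0x3A007  P=1,RW=1,US=1,PS=0
  L2 @0x3A[9] → 0x3B007  P=1,RW=1,US=1,PS=0
  L3 @0x3B[8] → 0x3F007  P=1,RW=1,US=1,PS=0
  ✓ 0x3FFE3  — 4 lookups
#1 VA=0x40782E0A7E1 (w,kernel):
  L0 @0x32[8] → 0x42007  P=1,RW=1,US=1,PS=0
  L1 @0x42[30] → 0x46007  P=1,RW=1,US=1,PS=0
  L2 @0x46[23] → 0x47007  P=1,RW=1,US=1,PS=0
  L3 @0x47[10] → 0x4A005  P=1,RW=0,US=1,PS=0
  ✗ PROTECTION_VIOLATION  [4 reads]
#2 VA=0xA064101DB94 (r,user):
  L0 @0x32[20] → 0x4D007  P=1,RW=1,US=1,PS=0
  L1 @0x4D[25] → 0x51007  P=1,RW=1,US=1,PS=0
  L2 @0x51[8] → 0x55007  P=1,RW=1,US=1,PS=0
  L3 @0x55[29] → 0x59003  P=1,RW=1,US=0,PS=0
  ✗ PROTECTION_VIOLATION  [4 reads]
#3 VA=0x606C221CF2E (r,kernel):
  L0 @0x32[12] → 0x5D007  P=1,RW=1,US=1,PS=0
  L1 @0x5D[27] → 0x61007  P=1,RW=1,US=1,PS=0
  L2 @0x61[17] → 0x64007  P=1,RW=1,US=1,PS=0
  L3 @0x64[28] → 0x66007  P=1,RW=1,US=1,PS=0
  ✓ 0x66F2E  — 4 lookups
#4 VA=0xB8000000532 (w,kernel):
  L0 @0x32[23] → 0x6E004  P=0,RW=0,US=1,PS=0
  ✗ PAGE_NOT_PRESENT  [1 reads]

TLB: [["0xC8501208", "0x3F"], ["0x606C221C", "0x66"]]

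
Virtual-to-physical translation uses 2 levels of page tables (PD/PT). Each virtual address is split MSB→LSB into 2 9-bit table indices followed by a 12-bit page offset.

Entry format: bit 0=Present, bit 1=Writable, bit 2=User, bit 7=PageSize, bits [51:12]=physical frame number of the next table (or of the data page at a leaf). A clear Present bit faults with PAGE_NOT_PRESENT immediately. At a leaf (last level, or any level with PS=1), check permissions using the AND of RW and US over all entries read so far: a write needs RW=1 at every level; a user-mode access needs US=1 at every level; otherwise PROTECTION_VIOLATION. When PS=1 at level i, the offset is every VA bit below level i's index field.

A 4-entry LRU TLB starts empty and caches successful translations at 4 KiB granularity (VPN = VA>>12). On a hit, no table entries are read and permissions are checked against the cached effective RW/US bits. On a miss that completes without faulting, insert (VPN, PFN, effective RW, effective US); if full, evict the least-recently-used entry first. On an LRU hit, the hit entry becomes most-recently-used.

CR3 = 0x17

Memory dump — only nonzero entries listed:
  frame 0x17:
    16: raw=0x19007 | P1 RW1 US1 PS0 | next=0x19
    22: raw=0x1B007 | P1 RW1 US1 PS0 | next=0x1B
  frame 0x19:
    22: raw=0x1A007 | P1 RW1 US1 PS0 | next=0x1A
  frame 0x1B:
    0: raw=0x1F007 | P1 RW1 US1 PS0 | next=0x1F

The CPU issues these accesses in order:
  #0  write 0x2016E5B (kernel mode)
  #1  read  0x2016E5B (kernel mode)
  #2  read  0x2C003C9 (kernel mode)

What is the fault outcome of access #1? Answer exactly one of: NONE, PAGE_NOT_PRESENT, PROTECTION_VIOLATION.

Walk each access:
#0 VA=0x2016E5B (w,kernel):
  L0 @0x17[16] → 0x19007  P=1,RW=1,US=1,PS=0
  L1 @0x19[22] → 0x1A007  P=1,RW=1,US=1,PS=0
  ✓ 0x1AE5B  — 2 lookups
#1 VA=0x2016E5B (r,kernel):
  TLB hit vpn=0x2016 → PA=0x1AE5B
#2 VA=0x2C003C9 (r,kernel):
  L0 @0x17[22] → 0x1B007  P=1,RW=1,US=1,PS=0
  L1 @0x1B[0] → 0x1F007  P=1,RW=1,US=1,PS=0
  ✓ 0x1F3C9  — 2 lookups

Access #1 fault: NONE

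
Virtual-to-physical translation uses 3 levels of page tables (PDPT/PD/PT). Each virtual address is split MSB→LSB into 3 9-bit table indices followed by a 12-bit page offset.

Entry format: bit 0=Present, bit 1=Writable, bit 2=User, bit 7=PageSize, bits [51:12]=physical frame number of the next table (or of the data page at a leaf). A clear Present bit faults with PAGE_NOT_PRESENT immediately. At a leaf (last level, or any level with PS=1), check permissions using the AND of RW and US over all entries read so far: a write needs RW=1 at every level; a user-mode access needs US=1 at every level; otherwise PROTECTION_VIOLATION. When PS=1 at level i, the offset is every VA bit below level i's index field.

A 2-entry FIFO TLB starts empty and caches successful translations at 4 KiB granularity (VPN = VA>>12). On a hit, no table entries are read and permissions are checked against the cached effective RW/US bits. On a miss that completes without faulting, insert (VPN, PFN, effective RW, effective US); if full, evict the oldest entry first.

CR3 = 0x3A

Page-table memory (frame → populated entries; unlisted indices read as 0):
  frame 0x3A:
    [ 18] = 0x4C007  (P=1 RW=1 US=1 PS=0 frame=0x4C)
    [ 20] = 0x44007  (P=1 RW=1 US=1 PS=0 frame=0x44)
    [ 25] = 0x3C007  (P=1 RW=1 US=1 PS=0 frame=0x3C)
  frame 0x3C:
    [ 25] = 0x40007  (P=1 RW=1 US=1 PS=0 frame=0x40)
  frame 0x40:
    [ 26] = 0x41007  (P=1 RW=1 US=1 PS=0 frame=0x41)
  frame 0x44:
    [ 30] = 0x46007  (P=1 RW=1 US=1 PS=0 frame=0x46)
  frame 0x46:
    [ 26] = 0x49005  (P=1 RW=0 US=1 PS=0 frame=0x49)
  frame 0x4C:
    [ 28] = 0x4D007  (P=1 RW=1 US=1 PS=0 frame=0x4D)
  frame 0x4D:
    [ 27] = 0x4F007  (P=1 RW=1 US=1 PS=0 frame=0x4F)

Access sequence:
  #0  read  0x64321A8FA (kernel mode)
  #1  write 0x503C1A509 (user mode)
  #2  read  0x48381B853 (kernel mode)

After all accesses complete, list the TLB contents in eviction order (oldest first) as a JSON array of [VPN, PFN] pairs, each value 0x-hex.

Walk each access:
#0 VA=0x64321A8FA (r,kernel):
  L0: frame=0x3A idx=25 entry=0x3C007 [P=1 RW=1 US=1 PS=0]
  L1: frame=0x3C idx=25 entry=0x40007 [P=1 RW=1 US=1 PS=0]
  L2: frame=0x40 idx=26 entry=0x41007 [P=1 RW=1 US=1 PS=0]
  → PA=0x418FA  (3 entries read)
#1 VA=0x503C1A509 (w,user):
  L0: frame=0x3A idx=20 entry=0x44007 [P=1 RW=1 US=1 PS=0]
  L1: frame=0x44 idx=30 entry=0x46007 [P=1 RW=1 US=1 PS=0]
  L2: frame=0x46 idx=26 entry=0x49005 [P=1 RW=0 US=1 PS=0]
  → PROTECTION_VIOLATION  (3 entries read)
#2 VA=0x48381B853 (r,kernel):
  L0: frame=0x3A idx=18 entry=0x4C007 [P=1 RW=1 US=1 PS=0]
  L1: frame=0x4C idx=28 entry=0x4D007 [P=1 RW=1 US=1 PS=0]
  L2: frame=0x4D idx=27 entry=0x4F007 [P=1 RW=1 US=1 PS=0]
  → PA=0x4F853  (3 entries read)

TLB: [["0x64321A", "0x41"], ["0x48381B", "0x4F"]]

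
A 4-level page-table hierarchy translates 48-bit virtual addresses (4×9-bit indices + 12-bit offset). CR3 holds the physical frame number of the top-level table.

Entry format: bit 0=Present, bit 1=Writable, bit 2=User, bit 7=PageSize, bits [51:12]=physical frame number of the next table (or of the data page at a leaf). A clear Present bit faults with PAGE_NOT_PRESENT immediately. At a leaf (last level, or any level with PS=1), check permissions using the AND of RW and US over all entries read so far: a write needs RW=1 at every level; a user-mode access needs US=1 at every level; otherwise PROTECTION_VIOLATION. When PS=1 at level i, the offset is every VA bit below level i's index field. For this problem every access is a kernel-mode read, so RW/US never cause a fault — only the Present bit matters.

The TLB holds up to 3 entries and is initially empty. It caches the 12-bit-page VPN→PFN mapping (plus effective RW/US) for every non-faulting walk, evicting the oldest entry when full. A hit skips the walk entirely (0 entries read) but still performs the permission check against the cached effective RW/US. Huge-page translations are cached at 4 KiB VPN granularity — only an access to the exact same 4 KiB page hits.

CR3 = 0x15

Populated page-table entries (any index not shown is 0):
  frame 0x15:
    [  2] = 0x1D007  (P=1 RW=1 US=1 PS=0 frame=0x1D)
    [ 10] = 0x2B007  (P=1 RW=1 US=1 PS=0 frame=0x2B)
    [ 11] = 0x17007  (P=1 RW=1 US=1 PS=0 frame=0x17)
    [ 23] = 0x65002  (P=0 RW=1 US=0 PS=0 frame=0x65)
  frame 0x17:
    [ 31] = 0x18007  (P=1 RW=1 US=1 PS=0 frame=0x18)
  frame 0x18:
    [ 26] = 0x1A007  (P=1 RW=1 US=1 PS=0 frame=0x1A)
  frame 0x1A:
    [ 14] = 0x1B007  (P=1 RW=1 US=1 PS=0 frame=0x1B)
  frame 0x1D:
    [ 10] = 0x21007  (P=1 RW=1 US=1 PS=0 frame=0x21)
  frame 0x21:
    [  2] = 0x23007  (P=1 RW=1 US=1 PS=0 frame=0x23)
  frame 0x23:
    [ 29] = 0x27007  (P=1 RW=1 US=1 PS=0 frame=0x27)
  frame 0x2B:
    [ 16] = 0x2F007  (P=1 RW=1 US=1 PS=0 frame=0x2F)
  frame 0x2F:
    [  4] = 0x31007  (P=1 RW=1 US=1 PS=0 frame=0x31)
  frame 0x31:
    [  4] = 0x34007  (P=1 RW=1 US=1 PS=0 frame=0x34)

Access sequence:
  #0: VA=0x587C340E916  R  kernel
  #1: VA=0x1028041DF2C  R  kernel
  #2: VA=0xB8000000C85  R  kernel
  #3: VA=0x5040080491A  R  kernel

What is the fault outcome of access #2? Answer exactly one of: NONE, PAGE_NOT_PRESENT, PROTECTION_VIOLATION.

Trace:
#0 VA=0x587C340E916 (r,kernel):
  lvl0: tbl 0x15, slot 11 ⇒ 0x17007 (P1/RW1/US1/PS0)
  lvl1: tbl 0x17, slot 31 ⇒ 0x18007 (P1/RW1/US1/PS0)
  lvl2: tbl 0x18, slot 26 ⇒ 0x1A007 (P1/RW1/US1/PS0)
  lvl3: tbl 0x1A, slot 14 ⇒ 0x1B007 (P1/RW1/US1/PS0)
  → PA=0x1B916  (4 entries read)
#1 VA=0x1028041DF2C (r,kernel):
  lvl0: tbl 0x15, slot 2 ⇒ 0x1D007 (P1/RW1/US1/PS0)
  lvl1: tbl 0x1D, slot 10 ⇒ 0x21007 (P1/RW1/US1/PS0)
  lvl2: tbl 0x21, slot 2 ⇒ 0x23007 (P1/RW1/US1/PS0)
  lvl3: tbl 0x23, slot 29 ⇒ 0x27007 (P1/RW1/US1/PS0)
  → PA=0x27F2C  (4 entries read)
#2 VA=0xB8000000C85 (r,kernel):
  lvl0: tbl 0x15, slot 23 ⇒ 0x65002 (P0/RW1/US0/PS0)
  ⇒ fault: PAGE_NOT_PRESENT  — 1 lookups
#3 VA=0x5040080491A (r,kernel):
  lvl0: tbl 0x15, slot 10 ⇒ 0x2B007 (P1/RW1/US1/PS0)
  lvl1: tbl 0x2B, slot 16 ⇒ 0x2F007 (P1/RW1/US1/PS0)
  lvl2: tbl 0x2F, slot 4 ⇒ 0x31007 (P1/RW1/US1/PS0)
  lvl3: tbl 0x31, slot 4 ⇒ 0x34007 (P1/RW1/US1/PS0)
  → PA=0x3491A  (4 entries read)

Access #2 fault: PAGE_NOT_PRESENT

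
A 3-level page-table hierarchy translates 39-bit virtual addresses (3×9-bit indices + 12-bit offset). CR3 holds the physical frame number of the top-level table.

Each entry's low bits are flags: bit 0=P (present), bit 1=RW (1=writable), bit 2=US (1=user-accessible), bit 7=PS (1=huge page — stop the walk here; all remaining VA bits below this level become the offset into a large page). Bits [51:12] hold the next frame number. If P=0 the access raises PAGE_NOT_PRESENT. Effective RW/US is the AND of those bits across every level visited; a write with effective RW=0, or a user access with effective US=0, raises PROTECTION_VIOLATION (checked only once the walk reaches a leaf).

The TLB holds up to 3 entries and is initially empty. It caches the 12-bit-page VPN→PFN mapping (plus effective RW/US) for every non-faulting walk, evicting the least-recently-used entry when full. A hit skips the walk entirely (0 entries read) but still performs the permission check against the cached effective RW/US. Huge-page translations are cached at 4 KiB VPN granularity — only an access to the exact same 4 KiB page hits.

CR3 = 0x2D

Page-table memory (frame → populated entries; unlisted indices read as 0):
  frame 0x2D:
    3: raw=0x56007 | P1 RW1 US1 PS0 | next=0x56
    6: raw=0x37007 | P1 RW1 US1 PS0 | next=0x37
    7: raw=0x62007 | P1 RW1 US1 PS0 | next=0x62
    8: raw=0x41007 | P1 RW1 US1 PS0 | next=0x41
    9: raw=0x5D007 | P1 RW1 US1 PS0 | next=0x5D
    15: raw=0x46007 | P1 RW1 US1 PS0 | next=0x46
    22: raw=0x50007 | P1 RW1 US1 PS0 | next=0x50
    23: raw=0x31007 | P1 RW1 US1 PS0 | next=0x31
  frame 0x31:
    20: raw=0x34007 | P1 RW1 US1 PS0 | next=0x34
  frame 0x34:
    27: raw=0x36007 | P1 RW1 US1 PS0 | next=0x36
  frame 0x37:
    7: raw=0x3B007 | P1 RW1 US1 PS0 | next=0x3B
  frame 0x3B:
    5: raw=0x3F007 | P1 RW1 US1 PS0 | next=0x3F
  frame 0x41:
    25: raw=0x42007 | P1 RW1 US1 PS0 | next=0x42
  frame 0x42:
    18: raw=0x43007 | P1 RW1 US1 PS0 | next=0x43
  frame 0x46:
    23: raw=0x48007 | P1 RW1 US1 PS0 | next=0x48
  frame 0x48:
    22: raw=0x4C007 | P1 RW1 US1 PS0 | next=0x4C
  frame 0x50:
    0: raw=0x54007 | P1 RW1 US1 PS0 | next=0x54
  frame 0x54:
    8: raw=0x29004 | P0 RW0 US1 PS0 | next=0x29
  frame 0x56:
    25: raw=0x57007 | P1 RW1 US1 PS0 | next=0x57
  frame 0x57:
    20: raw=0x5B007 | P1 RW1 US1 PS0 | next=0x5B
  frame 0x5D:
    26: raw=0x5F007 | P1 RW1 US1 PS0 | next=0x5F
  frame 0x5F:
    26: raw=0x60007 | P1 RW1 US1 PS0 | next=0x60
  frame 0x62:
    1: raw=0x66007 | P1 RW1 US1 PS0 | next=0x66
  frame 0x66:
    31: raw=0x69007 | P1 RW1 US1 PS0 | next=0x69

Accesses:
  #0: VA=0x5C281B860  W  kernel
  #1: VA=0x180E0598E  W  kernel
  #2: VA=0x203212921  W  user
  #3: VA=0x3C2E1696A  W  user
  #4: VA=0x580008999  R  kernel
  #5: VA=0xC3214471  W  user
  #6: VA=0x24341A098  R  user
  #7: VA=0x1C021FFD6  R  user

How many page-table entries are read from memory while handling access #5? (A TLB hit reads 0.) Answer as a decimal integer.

Trace:
#0 VA=0x5C281B860 (w,kernel):
  [0] read 0x2D idx=23: raw=0x31007 flags P=1 W=1 U=1 S=0
  [1] read 0x31 idx=20: raw=0x34007 flags P=1 W=1 U=1 S=0
  [2] read 0x34 idx=27: raw=0x36007 flags P=1 W=1 U=1 S=0
  ✓ 0x36860  — 3 lookups
#1 VA=0x180E0598E (w,kernel):
  [0] read 0x2D idx=6: raw=0x37007 flags P=1 W=1 U=1 S=0
  [1] read 0x37 idx=7: raw=0x3B007 flags P=1 W=1 U=1 S=0
  [2] read 0x3B idx=5: raw=0x3F007 flags P=1 W=1 U=1 S=0
  ✓ 0x3F98E  — 3 lookups
#2 VA=0x203212921 (w,user):
  [0] read 0x2D idx=8: raw=0x41007 flags P=1 W=1 U=1 S=0
  [1] read 0x41 idx=25: raw=0x42007 flags P=1 W=1 U=1 S=0
  [2] read 0x42 idx=18: raw=0x43007 flags P=1 W=1 U=1 S=0
  ✓ 0x43921  — 3 lookups
#3 VA=0x3C2E1696A (w,user):
  [0] read 0x2D idx=15: raw=0x46007 flags P=1 W=1 U=1 S=0
  [1] read 0x46 idx=23: raw=0x48007 flags P=1 W=1 U=1 S=0
  [2] read 0x48 idx=22: raw=0x4C007 flags P=1 W=1 U=1 S=0
  ✓ 0x4C96A  — 3 lookups
#4 VA=0x580008999 (r,kernel):
  [0] read 0x2D idx=22: raw=0x50007 flags P=1 W=1 U=1 S=0
  [1] read 0x50 idx=0: raw=0x54007 flags P=1 W=1 U=1 S=0
  [2] read 0x54 idx=8: raw=0x29004 flags P=0 W=0 U=1 S=0
  ✗ PAGE_NOT_PRESENT  [3 reads]
#5 VA=0xC3214471 (w,user):
  [0] read 0x2D idx=3: raw=0x56007 flags P=1 W=1 U=1 S=0
  [1] read 0x56 idx=25: raw=0x57007 flags P=1 W=1 U=1 S=0
  [2] read 0x57 idx=20: raw=0x5B007 flags P=1 W=1 U=1 S=0
  ✓ 0x5B471  — 3 lookups
#6 VA=0x24341A098 (r,user):
  [0] read 0x2D idx=9: raw=0x5D007 flags P=1 W=1 U=1 S=0
  [1] read 0x5D idx=26: raw=0x5F007 flags P=1 W=1 U=1 S=0
  [2] read 0x5F idx=26: raw=0x60007 flags P=1 W=1 U=1 S=0
  ✓ 0x60098  — 3 lookups
#7 VA=0x1C021FFD6 (r,user):
  [0] read 0x2D idx=7: raw=0x62007 flags P=1 W=1 U=1 S=0
  [1] read 0x62 idx=1: raw=0x66007 flags P=1 W=1 U=1 S=0
  [2] read 0x66 idx=31: raw=0x69007 flags P=1 W=1 U=1 S=0
  ✓ 0x69FD6  — 3 lookups

Entries read for #5: 3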